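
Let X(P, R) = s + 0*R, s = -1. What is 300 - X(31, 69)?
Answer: 301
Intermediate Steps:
X(P, R) = -1 (X(P, R) = -1 + 0*R = -1 + 0 = -1)
300 - X(31, 69) = 300 - 1*(-1) = 300 + 1 = 301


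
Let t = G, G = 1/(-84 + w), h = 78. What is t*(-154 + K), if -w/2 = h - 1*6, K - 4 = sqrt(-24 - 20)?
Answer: 25/38 - I*sqrt(11)/114 ≈ 0.6579 - 0.029093*I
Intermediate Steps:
K = 4 + 2*I*sqrt(11) (K = 4 + sqrt(-24 - 20) = 4 + sqrt(-44) = 4 + 2*I*sqrt(11) ≈ 4.0 + 6.6332*I)
w = -144 (w = -2*(78 - 1*6) = -2*(78 - 6) = -2*72 = -144)
G = -1/228 (G = 1/(-84 - 144) = 1/(-228) = -1/228 ≈ -0.0043860)
t = -1/228 ≈ -0.0043860
t*(-154 + K) = -(-154 + (4 + 2*I*sqrt(11)))/228 = -(-150 + 2*I*sqrt(11))/228 = 25/38 - I*sqrt(11)/114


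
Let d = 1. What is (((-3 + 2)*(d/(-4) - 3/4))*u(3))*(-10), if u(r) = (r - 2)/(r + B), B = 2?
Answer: -2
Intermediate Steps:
u(r) = (-2 + r)/(2 + r) (u(r) = (r - 2)/(r + 2) = (-2 + r)/(2 + r))
(((-3 + 2)*(d/(-4) - 3/4))*u(3))*(-10) = (((-3 + 2)*(1/(-4) - 3/4))*((-2 + 3)/(2 + 3)))*(-10) = ((-(1*(-¼) - 3*¼))*(1/5))*(-10) = ((-(-¼ - ¾))*((⅕)*1))*(-10) = (-1*(-1)*(⅕))*(-10) = (1*(⅕))*(-10) = (⅕)*(-10) = -2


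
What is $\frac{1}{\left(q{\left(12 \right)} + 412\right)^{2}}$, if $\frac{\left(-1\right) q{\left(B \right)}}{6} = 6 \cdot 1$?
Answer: $\frac{1}{141376} \approx 7.0733 \cdot 10^{-6}$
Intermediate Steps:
$q{\left(B \right)} = -36$ ($q{\left(B \right)} = - 6 \cdot 6 \cdot 1 = \left(-6\right) 6 = -36$)
$\frac{1}{\left(q{\left(12 \right)} + 412\right)^{2}} = \frac{1}{\left(-36 + 412\right)^{2}} = \frac{1}{376^{2}} = \frac{1}{141376}$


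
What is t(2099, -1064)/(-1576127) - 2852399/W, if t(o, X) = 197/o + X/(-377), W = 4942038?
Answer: -3557596304516353369/6163836043006530798 ≈ -0.57717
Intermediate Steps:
t(o, X) = 197/o - X/377 (t(o, X) = 197/o + X*(-1/377) = 197/o - X/377)
t(2099, -1064)/(-1576127) - 2852399/W = (197/2099 - 1/377*(-1064))/(-1576127) - 2852399/4942038 = (197*(1/2099) + 1064/377)*(-1/1576127) - 2852399*1/4942038 = (197/2099 + 1064/377)*(-1/1576127) - 2852399/4942038 = (2307605/791323)*(-1/1576127) - 2852399/4942038 = -2307605/1247225546021 - 2852399/4942038 = -3557596304516353369/6163836043006530798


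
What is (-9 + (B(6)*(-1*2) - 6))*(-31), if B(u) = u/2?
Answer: 651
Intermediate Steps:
B(u) = u/2 (B(u) = u*(½) = u/2)
(-9 + (B(6)*(-1*2) - 6))*(-31) = (-9 + (((½)*6)*(-1*2) - 6))*(-31) = (-9 + (3*(-2) - 6))*(-31) = (-9 + (-6 - 6))*(-31) = (-9 - 12)*(-31) = -21*(-31) = 651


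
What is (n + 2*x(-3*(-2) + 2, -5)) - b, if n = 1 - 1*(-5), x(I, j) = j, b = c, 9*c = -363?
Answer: 109/3 ≈ 36.333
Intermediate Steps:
c = -121/3 (c = (⅑)*(-363) = -121/3 ≈ -40.333)
b = -121/3 ≈ -40.333
n = 6 (n = 1 + 5 = 6)
(n + 2*x(-3*(-2) + 2, -5)) - b = (6 + 2*(-5)) - 1*(-121/3) = (6 - 10) + 121/3 = -4 + 121/3 = 109/3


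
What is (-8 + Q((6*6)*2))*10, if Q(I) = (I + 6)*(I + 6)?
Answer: 60760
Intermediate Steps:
Q(I) = (6 + I)**2 (Q(I) = (6 + I)*(6 + I) = (6 + I)**2)
(-8 + Q((6*6)*2))*10 = (-8 + (6 + (6*6)*2)**2)*10 = (-8 + (6 + 36*2)**2)*10 = (-8 + (6 + 72)**2)*10 = (-8 + 78**2)*10 = (-8 + 6084)*10 = 6076*10 = 60760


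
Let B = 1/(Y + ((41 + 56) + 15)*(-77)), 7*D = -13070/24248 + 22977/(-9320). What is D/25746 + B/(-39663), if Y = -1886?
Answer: -1179119682278819/70741892654863925040 ≈ -1.6668e-5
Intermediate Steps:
D = -84869837/197742440 (D = (-13070/24248 + 22977/(-9320))/7 = (-13070*1/24248 + 22977*(-1/9320))/7 = (-6535/12124 - 22977/9320)/7 = (⅐)*(-84869837/28248920) = -84869837/197742440 ≈ -0.42919)
B = -1/10510 (B = 1/(-1886 + ((41 + 56) + 15)*(-77)) = 1/(-1886 + (97 + 15)*(-77)) = 1/(-1886 + 112*(-77)) = 1/(-1886 - 8624) = 1/(-10510) = -1/10510 ≈ -9.5148e-5)
D/25746 + B/(-39663) = -84869837/197742440/25746 - 1/10510/(-39663) = -84869837/197742440*1/25746 - 1/10510*(-1/39663) = -84869837/5091076860240 + 1/416858130 = -1179119682278819/70741892654863925040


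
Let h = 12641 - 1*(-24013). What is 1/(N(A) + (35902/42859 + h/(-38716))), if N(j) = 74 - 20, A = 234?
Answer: 829664522/44711398211 ≈ 0.018556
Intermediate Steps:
h = 36654 (h = 12641 + 24013 = 36654)
N(j) = 54
1/(N(A) + (35902/42859 + h/(-38716))) = 1/(54 + (35902/42859 + 36654/(-38716))) = 1/(54 + (35902*(1/42859) + 36654*(-1/38716))) = 1/(54 + (35902/42859 - 18327/19358)) = 1/(54 - 90485977/829664522) = 1/(44711398211/829664522) = 829664522/44711398211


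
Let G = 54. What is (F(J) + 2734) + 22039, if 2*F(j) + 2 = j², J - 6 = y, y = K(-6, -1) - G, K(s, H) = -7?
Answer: 52569/2 ≈ 26285.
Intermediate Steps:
y = -61 (y = -7 - 1*54 = -7 - 54 = -61)
J = -55 (J = 6 - 61 = -55)
F(j) = -1 + j²/2
(F(J) + 2734) + 22039 = ((-1 + (½)*(-55)²) + 2734) + 22039 = ((-1 + (½)*3025) + 2734) + 22039 = ((-1 + 3025/2) + 2734) + 22039 = (3023/2 + 2734) + 22039 = 8491/2 + 22039 = 52569/2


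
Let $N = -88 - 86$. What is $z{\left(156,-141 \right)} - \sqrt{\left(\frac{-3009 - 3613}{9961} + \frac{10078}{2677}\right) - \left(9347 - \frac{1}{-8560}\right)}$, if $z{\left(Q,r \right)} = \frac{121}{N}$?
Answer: $- \frac{121}{174} - \frac{i \sqrt{620958080124372893413935}}{8152053940} \approx -0.6954 - 96.664 i$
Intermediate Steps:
$N = -174$
$z{\left(Q,r \right)} = - \frac{121}{174}$ ($z{\left(Q,r \right)} = \frac{121}{-174} = 121 \left(- \frac{1}{174}\right) = - \frac{121}{174}$)
$z{\left(156,-141 \right)} - \sqrt{\left(\frac{-3009 - 3613}{9961} + \frac{10078}{2677}\right) - \left(9347 - \frac{1}{-8560}\right)} = - \frac{121}{174} - \sqrt{\left(\frac{-3009 - 3613}{9961} + \frac{10078}{2677}\right) - \left(9347 - \frac{1}{-8560}\right)} = - \frac{121}{174} - \sqrt{\left(\left(-3009 - 3613\right) \frac{1}{9961} + 10078 \cdot \frac{1}{2677}\right) - \frac{80010321}{8560}} = - \frac{121}{174} - \sqrt{\left(\left(-6622\right) \frac{1}{9961} + \frac{10078}{2677}\right) - \frac{80010321}{8560}} = - \frac{121}{174} - \sqrt{\left(- \frac{946}{1423} + \frac{10078}{2677}\right) - \frac{80010321}{8560}} = - \frac{121}{174} - \sqrt{\frac{11808552}{3809371} - \frac{80010321}{8560}} = - \frac{121}{174} - \sqrt{- \frac{304687915312971}{32608215760}} = - \frac{121}{174} - \frac{i \sqrt{620958080124372893413935}}{8152053940}$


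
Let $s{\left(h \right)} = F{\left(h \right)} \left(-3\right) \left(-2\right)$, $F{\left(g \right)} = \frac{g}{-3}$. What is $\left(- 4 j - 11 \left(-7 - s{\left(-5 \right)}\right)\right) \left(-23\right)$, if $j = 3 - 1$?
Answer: $-4117$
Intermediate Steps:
$j = 2$
$F{\left(g \right)} = - \frac{g}{3}$ ($F{\left(g \right)} = g \left(- \frac{1}{3}\right) = - \frac{g}{3}$)
$s{\left(h \right)} = - 2 h$ ($s{\left(h \right)} = - \frac{h}{3} \left(-3\right) \left(-2\right) = h \left(-2\right) = - 2 h$)
$\left(- 4 j - 11 \left(-7 - s{\left(-5 \right)}\right)\right) \left(-23\right) = \left(\left(-4\right) 2 - 11 \left(-7 - \left(-2\right) \left(-5\right)\right)\right) \left(-23\right) = \left(-8 - 11 \left(-7 - 10\right)\right) \left(-23\right) = \left(-8 - -187\right) \left(-23\right) = \left(-8 + 187\right) \left(-23\right) = 179 \left(-23\right) = -4117$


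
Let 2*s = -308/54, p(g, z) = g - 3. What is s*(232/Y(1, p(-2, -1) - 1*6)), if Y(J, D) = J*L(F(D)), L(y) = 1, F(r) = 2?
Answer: -17864/27 ≈ -661.63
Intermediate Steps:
p(g, z) = -3 + g
Y(J, D) = J (Y(J, D) = J*1 = J)
s = -77/27 (s = (-308/54)/2 = (-308*1/54)/2 = (1/2)*(-154/27) = -77/27 ≈ -2.8519)
s*(232/Y(1, p(-2, -1) - 1*6)) = -17864/(27*1) = -17864/27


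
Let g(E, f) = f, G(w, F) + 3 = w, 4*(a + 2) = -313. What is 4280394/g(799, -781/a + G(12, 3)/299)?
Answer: 410827935726/936965 ≈ 4.3847e+5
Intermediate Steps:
a = -321/4 (a = -2 + (¼)*(-313) = -2 - 313/4 = -321/4 ≈ -80.250)
G(w, F) = -3 + w
4280394/g(799, -781/a + G(12, 3)/299) = 4280394/(-781/(-321/4) + (-3 + 12)/299) = 4280394/(-781*(-4/321) + 9*(1/299)) = 4280394/(3124/321 + 9/299) = 4280394/(936965/95979) = 4280394*(95979/936965) = 410827935726/936965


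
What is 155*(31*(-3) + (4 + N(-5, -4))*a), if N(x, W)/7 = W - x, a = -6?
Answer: -24645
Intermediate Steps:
N(x, W) = -7*x + 7*W (N(x, W) = 7*(W - x) = -7*x + 7*W)
155*(31*(-3) + (4 + N(-5, -4))*a) = 155*(31*(-3) + (4 + (-7*(-5) + 7*(-4)))*(-6)) = 155*(-93 + (4 + (35 - 28))*(-6)) = 155*(-93 + (4 + 7)*(-6)) = 155*(-93 + 11*(-6)) = 155*(-93 - 66) = 155*(-159) = -24645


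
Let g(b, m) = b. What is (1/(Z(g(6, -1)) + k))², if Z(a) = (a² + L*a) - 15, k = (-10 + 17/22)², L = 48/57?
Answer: 84566416/1045610547601 ≈ 8.0878e-5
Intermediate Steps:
L = 16/19 (L = 48*(1/57) = 16/19 ≈ 0.84210)
k = 41209/484 (k = (-10 + 17*(1/22))² = (-10 + 17/22)² = (-203/22)² = 41209/484 ≈ 85.143)
Z(a) = -15 + a² + 16*a/19 (Z(a) = (a² + 16*a/19) - 15 = -15 + a² + 16*a/19)
(1/(Z(g(6, -1)) + k))² = (1/((-15 + 6² + (16/19)*6) + 41209/484))² = (1/((-15 + 36 + 96/19) + 41209/484))² = (1/(495/19 + 41209/484))² = (1/(1022551/9196))² = (9196/1022551)² = 84566416/1045610547601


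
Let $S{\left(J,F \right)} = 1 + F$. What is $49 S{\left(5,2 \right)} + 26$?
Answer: $173$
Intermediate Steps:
$49 S{\left(5,2 \right)} + 26 = 49 \left(1 + 2\right) + 26 = 49 \cdot 3 + 26 = 147 + 26 = 173$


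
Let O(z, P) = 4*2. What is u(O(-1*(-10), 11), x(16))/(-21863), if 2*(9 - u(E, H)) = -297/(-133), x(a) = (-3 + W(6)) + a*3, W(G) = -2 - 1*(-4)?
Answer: -2097/5815558 ≈ -0.00036058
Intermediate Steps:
W(G) = 2 (W(G) = -2 + 4 = 2)
x(a) = -1 + 3*a (x(a) = (-3 + 2) + a*3 = -1 + 3*a)
O(z, P) = 8
u(E, H) = 2097/266 (u(E, H) = 9 - (-297)/(2*(-133)) = 9 - (-297)*(-1)/(2*133) = 9 - ½*297/133 = 9 - 297/266 = 2097/266)
u(O(-1*(-10), 11), x(16))/(-21863) = (2097/266)/(-21863) = (2097/266)*(-1/21863) = -2097/5815558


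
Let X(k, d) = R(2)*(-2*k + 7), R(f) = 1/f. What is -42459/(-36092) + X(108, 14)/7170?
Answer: 37582427/32347455 ≈ 1.1618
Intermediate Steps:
X(k, d) = 7/2 - k (X(k, d) = (-2*k + 7)/2 = (7 - 2*k)/2 = 7/2 - k)
-42459/(-36092) + X(108, 14)/7170 = -42459/(-36092) + (7/2 - 1*108)/7170 = -42459*(-1/36092) + (7/2 - 108)*(1/7170) = 42459/36092 - 209/2*1/7170 = 42459/36092 - 209/14340 = 37582427/32347455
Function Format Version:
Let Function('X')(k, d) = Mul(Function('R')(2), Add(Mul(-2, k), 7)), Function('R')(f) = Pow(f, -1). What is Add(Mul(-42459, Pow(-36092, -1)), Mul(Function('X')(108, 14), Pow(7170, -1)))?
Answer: Rational(37582427, 32347455) ≈ 1.1618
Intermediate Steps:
Function('X')(k, d) = Add(Rational(7, 2), Mul(-1, k)) (Function('X')(k, d) = Mul(Pow(2, -1), Add(Mul(-2, k), 7)) = Mul(Rational(1, 2), Add(7, Mul(-2, k))) = Add(Rational(7, 2), Mul(-1, k)))
Add(Mul(-42459, Pow(-36092, -1)), Mul(Function('X')(108, 14), Pow(7170, -1))) = Add(Mul(-42459, Pow(-36092, -1)), Mul(Add(Rational(7, 2), Mul(-1, 108)), Pow(7170, -1))) = Add(Mul(-42459, Rational(-1, 36092)), Mul(Add(Rational(7, 2), -108), Rational(1, 7170))) = Add(Rational(42459, 36092), Mul(Rational(-209, 2), Rational(1, 7170))) = Add(Rational(42459, 36092), Rational(-209, 14340)) = Rational(37582427, 32347455)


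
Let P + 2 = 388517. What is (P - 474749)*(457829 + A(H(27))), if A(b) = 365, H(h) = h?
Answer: -39511901396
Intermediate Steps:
P = 388515 (P = -2 + 388517 = 388515)
(P - 474749)*(457829 + A(H(27))) = (388515 - 474749)*(457829 + 365) = -86234*458194 = -39511901396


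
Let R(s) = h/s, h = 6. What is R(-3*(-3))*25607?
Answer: 51214/3 ≈ 17071.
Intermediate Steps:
R(s) = 6/s
R(-3*(-3))*25607 = (6/((-3*(-3))))*25607 = (6/9)*25607 = (6*(⅑))*25607 = (⅔)*25607 = 51214/3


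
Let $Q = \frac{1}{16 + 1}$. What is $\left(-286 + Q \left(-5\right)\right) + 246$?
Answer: $- \frac{685}{17} \approx -40.294$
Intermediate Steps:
$Q = \frac{1}{17} \approx 0.058824$
$\left(-286 + Q \left(-5\right)\right) + 246 = \left(-286 + \frac{1}{17} \left(-5\right)\right) + 246 = \left(-286 - \frac{5}{17}\right) + 246 = - \frac{4867}{17} + 246 = - \frac{685}{17}$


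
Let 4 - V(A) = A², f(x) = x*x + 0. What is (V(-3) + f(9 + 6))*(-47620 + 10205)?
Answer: -8231300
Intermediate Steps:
f(x) = x² (f(x) = x² + 0 = x²)
V(A) = 4 - A²
(V(-3) + f(9 + 6))*(-47620 + 10205) = ((4 - 1*(-3)²) + (9 + 6)²)*(-47620 + 10205) = ((4 - 1*9) + 15²)*(-37415) = ((4 - 9) + 225)*(-37415) = (-5 + 225)*(-37415) = 220*(-37415) = -8231300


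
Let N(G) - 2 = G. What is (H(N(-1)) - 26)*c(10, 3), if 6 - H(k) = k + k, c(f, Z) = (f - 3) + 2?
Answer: -198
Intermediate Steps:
c(f, Z) = -1 + f (c(f, Z) = (-3 + f) + 2 = -1 + f)
N(G) = 2 + G
H(k) = 6 - 2*k (H(k) = 6 - (k + k) = 6 - 2*k)
(H(N(-1)) - 26)*c(10, 3) = ((6 - 2*(2 - 1)) - 26)*(-1 + 10) = ((6 - 2*1) - 26)*9 = ((6 - 2) - 26)*9 = (4 - 26)*9 = -22*9 = -198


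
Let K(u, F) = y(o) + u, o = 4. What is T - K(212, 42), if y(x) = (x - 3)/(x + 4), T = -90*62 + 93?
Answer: -45593/8 ≈ -5699.1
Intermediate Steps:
T = -5487 (T = -5580 + 93 = -5487)
y(x) = (-3 + x)/(4 + x)
K(u, F) = 1/8 + u (K(u, F) = (-3 + 4)/(4 + 4) + u = 1/8 + u)
T - K(212, 42) = -5487 - (1/8 + 212) = -5487 - 1*1697/8 = -5487 - 1697/8 = -45593/8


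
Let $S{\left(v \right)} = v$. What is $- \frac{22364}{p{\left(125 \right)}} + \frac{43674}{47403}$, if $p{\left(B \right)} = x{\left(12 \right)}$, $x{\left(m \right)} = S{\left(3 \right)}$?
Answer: $- \frac{117776630}{15801} \approx -7453.7$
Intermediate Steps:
$x{\left(m \right)} = 3$
$p{\left(B \right)} = 3$
$- \frac{22364}{p{\left(125 \right)}} + \frac{43674}{47403} = - \frac{22364}{3} + \frac{43674}{47403} = \left(-22364\right) \frac{1}{3} + 43674 \cdot \frac{1}{47403} = - \frac{22364}{3} + \frac{14558}{15801} = - \frac{117776630}{15801}$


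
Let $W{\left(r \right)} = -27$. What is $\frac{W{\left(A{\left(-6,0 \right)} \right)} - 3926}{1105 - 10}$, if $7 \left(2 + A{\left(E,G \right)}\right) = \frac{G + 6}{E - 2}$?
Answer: $- \frac{3953}{1095} \approx -3.61$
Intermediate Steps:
$A{\left(E,G \right)} = -2 + \frac{6 + G}{7 \left(-2 + E\right)}$ ($A{\left(E,G \right)} = -2 + \frac{\left(G + 6\right) \frac{1}{E - 2}}{7} = -2 + \frac{\left(6 + G\right) \frac{1}{-2 + E}}{7} = -2 + \frac{\frac{1}{-2 + E} \left(6 + G\right)}{7} = -2 + \frac{6 + G}{7 \left(-2 + E\right)}$)
$\frac{W{\left(A{\left(-6,0 \right)} \right)} - 3926}{1105 - 10} = \frac{-27 - 3926}{1105 - 10} = - \frac{3953}{1095}$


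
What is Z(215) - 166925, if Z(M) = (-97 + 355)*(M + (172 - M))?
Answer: -122549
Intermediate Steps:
Z(M) = 44376 (Z(M) = 258*172 = 44376)
Z(215) - 166925 = 44376 - 166925 = -122549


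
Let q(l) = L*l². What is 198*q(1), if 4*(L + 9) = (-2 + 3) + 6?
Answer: -2871/2 ≈ -1435.5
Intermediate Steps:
L = -29/4 (L = -9 + ((-2 + 3) + 6)/4 = -9 + (1 + 6)/4 = -9 + (¼)*7 = -9 + 7/4 = -29/4 ≈ -7.2500)
q(l) = -29*l²/4
198*q(1) = 198*(-29/4*1²) = 198*(-29/4*1) = 198*(-29/4) = -2871/2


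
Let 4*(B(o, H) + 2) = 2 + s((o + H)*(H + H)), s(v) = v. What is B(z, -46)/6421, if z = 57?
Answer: -509/12842 ≈ -0.039636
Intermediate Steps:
B(o, H) = -3/2 + H*(H + o)/2 (B(o, H) = -2 + (2 + (o + H)*(H + H))/4 = -2 + (2 + (H + o)*(2*H))/4 = -2 + (2 + 2*H*(H + o))/4 = -2 + (1/2 + H*(H + o)/2) = -3/2 + H*(H + o)/2)
B(z, -46)/6421 = (-3/2 + (1/2)*(-46)*(-46 + 57))/6421 = (-3/2 + (1/2)*(-46)*11)*(1/6421) = (-3/2 - 253)*(1/6421) = -509/2*1/6421 = -509/12842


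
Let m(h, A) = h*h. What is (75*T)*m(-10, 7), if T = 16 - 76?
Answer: -450000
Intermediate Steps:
m(h, A) = h²
T = -60
(75*T)*m(-10, 7) = (75*(-60))*(-10)² = -4500*100 = -450000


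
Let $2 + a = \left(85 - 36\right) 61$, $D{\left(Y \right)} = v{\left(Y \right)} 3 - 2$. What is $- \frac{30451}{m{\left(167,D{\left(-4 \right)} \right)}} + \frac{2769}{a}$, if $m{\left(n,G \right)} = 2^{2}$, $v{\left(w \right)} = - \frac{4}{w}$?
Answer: $- \frac{90946061}{11948} \approx -7611.8$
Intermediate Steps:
$D{\left(Y \right)} = -2 - \frac{12}{Y}$ ($D{\left(Y \right)} = - \frac{4}{Y} 3 - 2 = - \frac{12}{Y} - 2 = -2 - \frac{12}{Y}$)
$a = 2987$ ($a = -2 + \left(85 - 36\right) 61 = -2 + 49 \cdot 61 = -2 + 2989 = 2987$)
$m{\left(n,G \right)} = 4$
$- \frac{30451}{m{\left(167,D{\left(-4 \right)} \right)}} + \frac{2769}{a} = - \frac{30451}{4} + \frac{2769}{2987} = - \frac{90946061}{11948}$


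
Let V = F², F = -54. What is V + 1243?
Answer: 4159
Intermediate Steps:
V = 2916 (V = (-54)² = 2916)
V + 1243 = 2916 + 1243 = 4159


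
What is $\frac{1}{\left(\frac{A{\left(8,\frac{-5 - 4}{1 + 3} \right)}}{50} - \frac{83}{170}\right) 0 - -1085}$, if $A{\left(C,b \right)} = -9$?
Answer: $\frac{1}{1085} \approx 0.00092166$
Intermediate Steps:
$\frac{1}{\left(\frac{A{\left(8,\frac{-5 - 4}{1 + 3} \right)}}{50} - \frac{83}{170}\right) 0 - -1085} = \frac{1}{\left(- \frac{9}{50} - \frac{83}{170}\right) 0 - -1085} = \frac{1}{\left(\left(-9\right) \frac{1}{50} - \frac{83}{170}\right) 0 + 1085} = \frac{1}{\left(- \frac{9}{50} - \frac{83}{170}\right) 0 + 1085} = \frac{1}{\left(- \frac{284}{425}\right) 0 + 1085} = \frac{1}{0 + 1085} = \frac{1}{1085}$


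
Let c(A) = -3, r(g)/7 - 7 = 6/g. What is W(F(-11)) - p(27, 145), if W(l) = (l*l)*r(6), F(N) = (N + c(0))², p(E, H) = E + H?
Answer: 2151124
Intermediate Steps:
r(g) = 49 + 42/g (r(g) = 49 + 7*(6/g) = 49 + 42/g)
F(N) = (-3 + N)² (F(N) = (N - 3)² = (-3 + N)²)
W(l) = 56*l² (W(l) = (l*l)*(49 + 42/6) = l²*(49 + 42*(⅙)) = l²*(49 + 7) = l²*56 = 56*l²)
W(F(-11)) - p(27, 145) = 56*((-3 - 11)²)² - (27 + 145) = 56*((-14)²)² - 1*172 = 56*196² - 172 = 56*38416 - 172 = 2151296 - 172 = 2151124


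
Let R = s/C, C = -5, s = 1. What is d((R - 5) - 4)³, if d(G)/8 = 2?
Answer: 4096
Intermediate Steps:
R = -⅕ (R = 1/(-5) = 1*(-⅕) = -⅕ ≈ -0.20000)
d(G) = 16 (d(G) = 8*2 = 16)
d((R - 5) - 4)³ = 16³ = 4096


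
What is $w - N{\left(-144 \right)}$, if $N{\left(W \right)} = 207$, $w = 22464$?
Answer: $22257$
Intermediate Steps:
$w - N{\left(-144 \right)} = 22464 - 207 = 22257$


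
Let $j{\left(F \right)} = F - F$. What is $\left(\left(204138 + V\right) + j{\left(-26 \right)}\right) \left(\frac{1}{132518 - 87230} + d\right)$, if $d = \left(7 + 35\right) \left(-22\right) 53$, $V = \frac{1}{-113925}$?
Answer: $- \frac{10315822740807469763}{1031887080} \approx -9.997 \cdot 10^{9}$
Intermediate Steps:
$V = - \frac{1}{113925} \approx -8.7777 \cdot 10^{-6}$
$j{\left(F \right)} = 0$
$d = -48972$ ($d = 42 \left(-22\right) 53 = \left(-924\right) 53 = -48972$)
$\left(\left(204138 + V\right) + j{\left(-26 \right)}\right) \left(\frac{1}{132518 - 87230} + d\right) = \left(\left(204138 - \frac{1}{113925}\right) + 0\right) \left(\frac{1}{132518 - 87230} - 48972\right) = \left(\frac{23256421649}{113925} + 0\right) \left(\frac{1}{45288} - 48972\right) = \frac{23256421649 \left(\frac{1}{45288} - 48972\right)}{113925} = \frac{23256421649}{113925} \left(- \frac{2217843935}{45288}\right) = - \frac{10315822740807469763}{1031887080}$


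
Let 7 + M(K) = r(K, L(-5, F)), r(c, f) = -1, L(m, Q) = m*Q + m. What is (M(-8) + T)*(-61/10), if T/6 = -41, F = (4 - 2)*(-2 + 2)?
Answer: 7747/5 ≈ 1549.4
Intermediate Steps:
F = 0 (F = 2*0 = 0)
L(m, Q) = m + Q*m (L(m, Q) = Q*m + m = m + Q*m)
T = -246 (T = 6*(-41) = -246)
M(K) = -8 (M(K) = -7 - 1 = -8)
(M(-8) + T)*(-61/10) = (-8 - 246)*(-61/10) = -(-15494)/10 = -254*(-61/10) = 7747/5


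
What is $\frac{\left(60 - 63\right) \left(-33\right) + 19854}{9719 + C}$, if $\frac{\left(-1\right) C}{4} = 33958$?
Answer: $- \frac{19953}{126113} \approx -0.15822$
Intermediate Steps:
$C = -135832$ ($C = \left(-4\right) 33958 = -135832$)
$\frac{\left(60 - 63\right) \left(-33\right) + 19854}{9719 + C} = \frac{\left(60 - 63\right) \left(-33\right) + 19854}{9719 - 135832} = \frac{\left(-3\right) \left(-33\right) + 19854}{-126113} = \left(99 + 19854\right) \left(- \frac{1}{126113}\right) = 19953 \left(- \frac{1}{126113}\right) = - \frac{19953}{126113}$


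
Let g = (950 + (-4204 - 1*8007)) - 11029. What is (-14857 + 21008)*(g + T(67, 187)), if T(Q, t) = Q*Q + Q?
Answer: -109081834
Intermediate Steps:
T(Q, t) = Q + Q**2 (T(Q, t) = Q**2 + Q = Q + Q**2)
g = -22290 (g = (950 + (-4204 - 8007)) - 11029 = (950 - 12211) - 11029 = -11261 - 11029 = -22290)
(-14857 + 21008)*(g + T(67, 187)) = (-14857 + 21008)*(-22290 + 67*(1 + 67)) = 6151*(-22290 + 67*68) = 6151*(-22290 + 4556) = 6151*(-17734) = -109081834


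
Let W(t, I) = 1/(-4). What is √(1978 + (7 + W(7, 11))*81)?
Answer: √10099/2 ≈ 50.247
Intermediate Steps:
W(t, I) = -¼
√(1978 + (7 + W(7, 11))*81) = √(1978 + (7 - ¼)*81) = √(1978 + (27/4)*81) = √(1978 + 2187/4) = √(10099/4) = √10099/2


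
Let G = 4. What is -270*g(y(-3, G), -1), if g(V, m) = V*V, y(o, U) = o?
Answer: -2430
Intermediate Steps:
g(V, m) = V**2
-270*g(y(-3, G), -1) = -270*(-3)**2 = -270*9 = -2430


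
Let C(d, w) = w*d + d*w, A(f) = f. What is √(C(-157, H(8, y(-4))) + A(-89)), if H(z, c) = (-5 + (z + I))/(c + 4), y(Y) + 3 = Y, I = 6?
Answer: √853 ≈ 29.206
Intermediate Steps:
y(Y) = -3 + Y
H(z, c) = (1 + z)/(4 + c) (H(z, c) = (-5 + (z + 6))/(c + 4) = (-5 + (6 + z))/(4 + c) = (1 + z)/(4 + c))
C(d, w) = 2*d*w (C(d, w) = d*w + d*w = 2*d*w)
√(C(-157, H(8, y(-4))) + A(-89)) = √(2*(-157)*((1 + 8)/(4 + (-3 - 4))) - 89) = √(2*(-157)*(9/(4 - 7)) - 89) = √(2*(-157)*(9/(-3)) - 89) = √(2*(-157)*(-⅓*9) - 89) = √(2*(-157)*(-3) - 89) = √(942 - 89) = √853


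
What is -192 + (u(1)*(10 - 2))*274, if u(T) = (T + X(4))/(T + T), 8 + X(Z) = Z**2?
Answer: 9672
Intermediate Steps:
X(Z) = -8 + Z**2
u(T) = (8 + T)/(2*T) (u(T) = (T + (-8 + 4**2))/(T + T) = (T + (-8 + 16))/((2*T)) = (T + 8)*(1/(2*T)) = (8 + T)*(1/(2*T)) = (8 + T)/(2*T))
-192 + (u(1)*(10 - 2))*274 = -192 + (((1/2)*(8 + 1)/1)*(10 - 2))*274 = -192 + (((1/2)*1*9)*8)*274 = -192 + ((9/2)*8)*274 = -192 + 36*274 = -192 + 9864 = 9672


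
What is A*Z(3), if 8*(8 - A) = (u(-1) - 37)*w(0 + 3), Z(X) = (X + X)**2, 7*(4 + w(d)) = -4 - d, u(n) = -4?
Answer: -1269/2 ≈ -634.50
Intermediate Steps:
w(d) = -32/7 - d/7 (w(d) = -4 + (-4 - d)/7 = -4 + (-4/7 - d/7) = -32/7 - d/7)
Z(X) = 4*X**2 (Z(X) = (2*X)**2 = 4*X**2)
A = -141/8 (A = 8 - (-4 - 37)*(-32/7 - (0 + 3)/7)/8 = 8 - (-41)*(-32/7 - 1/7*3)/8 = 8 - (-41)*(-32/7 - 3/7)/8 = 8 - (-41)*(-5)/8 = 8 - 1/8*205 = 8 - 205/8 = -141/8 ≈ -17.625)
A*Z(3) = -141*3**2/2 = -141*9/2 = -141/8*36 = -1269/2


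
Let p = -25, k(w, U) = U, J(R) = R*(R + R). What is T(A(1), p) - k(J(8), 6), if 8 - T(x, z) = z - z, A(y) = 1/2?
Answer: 2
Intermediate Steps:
J(R) = 2*R**2 (J(R) = R*(2*R) = 2*R**2)
A(y) = 1/2
T(x, z) = 8 (T(x, z) = 8 - (z - z) = 8 - 1*0 = 8 + 0 = 8)
T(A(1), p) - k(J(8), 6) = 8 - 1*6 = 8 - 6 = 2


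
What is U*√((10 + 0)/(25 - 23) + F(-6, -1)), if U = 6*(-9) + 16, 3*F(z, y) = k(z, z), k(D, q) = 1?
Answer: -152*√3/3 ≈ -87.757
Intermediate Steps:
F(z, y) = ⅓ (F(z, y) = (⅓)*1 = ⅓)
U = -38 (U = -54 + 16 = -38)
U*√((10 + 0)/(25 - 23) + F(-6, -1)) = -38*√((10 + 0)/(25 - 23) + ⅓) = -38*√(10/2 + ⅓) = -38*√(10*(½) + ⅓) = -38*√(5 + ⅓) = -152*√3/3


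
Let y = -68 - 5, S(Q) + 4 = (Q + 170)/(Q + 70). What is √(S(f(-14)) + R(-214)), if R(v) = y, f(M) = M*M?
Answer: I*√1337714/133 ≈ 8.6962*I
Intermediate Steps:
f(M) = M²
S(Q) = -4 + (170 + Q)/(70 + Q) (S(Q) = -4 + (Q + 170)/(Q + 70) = -4 + (170 + Q)/(70 + Q))
y = -73
R(v) = -73
√(S(f(-14)) + R(-214)) = √((-110 - 3*(-14)²)/(70 + (-14)²) - 73) = √((-110 - 3*196)/(70 + 196) - 73) = √((-110 - 588)/266 - 73) = √((1/266)*(-698) - 73) = √(-349/133 - 73) = √(-10058/133) = I*√1337714/133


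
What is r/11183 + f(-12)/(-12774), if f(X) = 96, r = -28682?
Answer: -61242906/23808607 ≈ -2.5723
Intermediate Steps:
r/11183 + f(-12)/(-12774) = -28682/11183 + 96/(-12774) = -28682*1/11183 + 96*(-1/12774) = -28682/11183 - 16/2129 = -61242906/23808607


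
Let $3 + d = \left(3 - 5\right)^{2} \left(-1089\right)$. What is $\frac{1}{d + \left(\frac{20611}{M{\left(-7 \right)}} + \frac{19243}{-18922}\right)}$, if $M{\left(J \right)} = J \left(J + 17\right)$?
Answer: $- \frac{331135}{1541254553} \approx -0.00021485$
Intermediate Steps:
$M{\left(J \right)} = J \left(17 + J\right)$
$d = -4359$ ($d = -3 + \left(3 - 5\right)^{2} \left(-1089\right) = -3 + \left(-2\right)^{2} \left(-1089\right) = -3 + 4 \left(-1089\right) = -3 - 4356 = -4359$)
$\frac{1}{d + \left(\frac{20611}{M{\left(-7 \right)}} + \frac{19243}{-18922}\right)} = \frac{1}{-4359 + \left(\frac{20611}{\left(-7\right) \left(17 - 7\right)} + \frac{19243}{-18922}\right)} = \frac{1}{-4359 + \left(\frac{20611}{\left(-7\right) 10} + 19243 \left(- \frac{1}{18922}\right)\right)} = \frac{1}{-4359 + \left(\frac{20611}{-70} - \frac{19243}{18922}\right)} = \frac{1}{-4359 + \left(20611 \left(- \frac{1}{70}\right) - \frac{19243}{18922}\right)} = \frac{1}{-4359 - \frac{97837088}{331135}} = \frac{1}{- \frac{1541254553}{331135}} = - \frac{331135}{1541254553}$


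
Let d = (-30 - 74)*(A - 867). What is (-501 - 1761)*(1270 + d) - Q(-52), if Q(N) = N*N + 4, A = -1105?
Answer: -466784504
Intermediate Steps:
Q(N) = 4 + N**2 (Q(N) = N**2 + 4 = 4 + N**2)
d = 205088 (d = (-30 - 74)*(-1105 - 867) = -104*(-1972) = 205088)
(-501 - 1761)*(1270 + d) - Q(-52) = (-501 - 1761)*(1270 + 205088) - (4 + (-52)**2) = -2262*206358 - (4 + 2704) = -466781796 - 1*2708 = -466781796 - 2708 = -466784504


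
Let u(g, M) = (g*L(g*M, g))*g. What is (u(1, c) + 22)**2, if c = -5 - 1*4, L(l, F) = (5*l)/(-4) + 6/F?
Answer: 24649/16 ≈ 1540.6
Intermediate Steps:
L(l, F) = 6/F - 5*l/4 (L(l, F) = (5*l)*(-1/4) + 6/F = -5*l/4 + 6/F = 6/F - 5*l/4)
c = -9 (c = -5 - 4 = -9)
u(g, M) = g**2*(6/g - 5*M*g/4) (u(g, M) = (g*(6/g - 5*g*M/4))*g = (g*(6/g - 5*M*g/4))*g = g**2*(6/g - 5*M*g/4))
(u(1, c) + 22)**2 = ((1/4)*1*(24 - 5*(-9)*1**2) + 22)**2 = ((1/4)*1*(24 - 5*(-9)*1) + 22)**2 = ((1/4)*1*(24 + 45) + 22)**2 = ((1/4)*1*69 + 22)**2 = (69/4 + 22)**2 = (157/4)**2 = 24649/16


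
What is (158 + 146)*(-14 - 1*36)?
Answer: -15200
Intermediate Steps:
(158 + 146)*(-14 - 1*36) = 304*(-14 - 36) = 304*(-50) = -15200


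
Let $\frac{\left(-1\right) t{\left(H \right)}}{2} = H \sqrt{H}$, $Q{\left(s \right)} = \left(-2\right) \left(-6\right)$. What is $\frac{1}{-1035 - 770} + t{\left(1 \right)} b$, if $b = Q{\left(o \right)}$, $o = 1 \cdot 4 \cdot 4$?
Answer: $- \frac{43321}{1805} \approx -24.001$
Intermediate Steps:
$o = 16$ ($o = 4 \cdot 4 = 16$)
$Q{\left(s \right)} = 12$
$t{\left(H \right)} = - 2 H^{\frac{3}{2}}$ ($t{\left(H \right)} = - 2 H \sqrt{H} = - 2 H^{\frac{3}{2}}$)
$b = 12$
$\frac{1}{-1035 - 770} + t{\left(1 \right)} b = \frac{1}{-1035 - 770} + - 2 \cdot 1^{\frac{3}{2}} \cdot 12 = \frac{1}{-1805} + \left(-2\right) 1 \cdot 12 = - \frac{1}{1805} - 24 = - \frac{43321}{1805}$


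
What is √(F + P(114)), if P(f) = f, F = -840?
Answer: 11*I*√6 ≈ 26.944*I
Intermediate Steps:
√(F + P(114)) = √(-840 + 114) = √(-726) = 11*I*√6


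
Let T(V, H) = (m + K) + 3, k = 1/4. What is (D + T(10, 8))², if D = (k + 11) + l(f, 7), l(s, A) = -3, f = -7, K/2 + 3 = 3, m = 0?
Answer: 2025/16 ≈ 126.56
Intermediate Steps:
K = 0 (K = -6 + 2*3 = -6 + 6 = 0)
k = ¼ ≈ 0.25000
T(V, H) = 3 (T(V, H) = (0 + 0) + 3 = 0 + 3 = 3)
D = 33/4 (D = (¼ + 11) - 3 = 45/4 - 3 = 33/4 ≈ 8.2500)
(D + T(10, 8))² = (33/4 + 3)² = (45/4)² = 2025/16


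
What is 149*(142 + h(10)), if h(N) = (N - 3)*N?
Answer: 31588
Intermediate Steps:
h(N) = N*(-3 + N) (h(N) = (-3 + N)*N = N*(-3 + N))
149*(142 + h(10)) = 149*(142 + 10*(-3 + 10)) = 149*(142 + 10*7) = 149*(142 + 70) = 149*212 = 31588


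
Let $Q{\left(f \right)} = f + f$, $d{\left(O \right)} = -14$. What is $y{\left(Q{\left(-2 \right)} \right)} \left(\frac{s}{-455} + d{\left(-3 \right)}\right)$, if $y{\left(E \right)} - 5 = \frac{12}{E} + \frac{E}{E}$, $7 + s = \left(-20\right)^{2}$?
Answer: $- \frac{20289}{455} \approx -44.591$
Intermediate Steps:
$Q{\left(f \right)} = 2 f$
$s = 393$ ($s = -7 + \left(-20\right)^{2} = -7 + 400 = 393$)
$y{\left(E \right)} = 6 + \frac{12}{E}$ ($y{\left(E \right)} = 5 + \left(\frac{12}{E} + \frac{E}{E}\right) = 5 + \left(\frac{12}{E} + 1\right) = 5 + \left(1 + \frac{12}{E}\right) = 6 + \frac{12}{E}$)
$y{\left(Q{\left(-2 \right)} \right)} \left(\frac{s}{-455} + d{\left(-3 \right)}\right) = \left(6 + \frac{12}{2 \left(-2\right)}\right) \left(\frac{393}{-455} - 14\right) = \left(6 + \frac{12}{-4}\right) \left(393 \left(- \frac{1}{455}\right) - 14\right) = \left(6 + 12 \left(- \frac{1}{4}\right)\right) \left(- \frac{393}{455} - 14\right) = \left(6 - 3\right) \left(- \frac{6763}{455}\right) = 3 \left(- \frac{6763}{455}\right) = - \frac{20289}{455}$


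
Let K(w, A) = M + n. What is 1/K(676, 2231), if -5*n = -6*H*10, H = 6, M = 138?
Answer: 1/210 ≈ 0.0047619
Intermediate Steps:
n = 72 (n = -(-6*6)*10/5 = -(-36)*10/5 = -1/5*(-360) = 72)
K(w, A) = 210 (K(w, A) = 138 + 72 = 210)
1/K(676, 2231) = 1/210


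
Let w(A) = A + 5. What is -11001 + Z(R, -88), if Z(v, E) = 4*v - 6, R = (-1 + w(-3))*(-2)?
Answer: -11015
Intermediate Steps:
w(A) = 5 + A
R = -2 (R = (-1 + (5 - 3))*(-2) = (-1 + 2)*(-2) = 1*(-2) = -2)
Z(v, E) = -6 + 4*v
-11001 + Z(R, -88) = -11001 + (-6 + 4*(-2)) = -11001 + (-6 - 8) = -11001 - 14 = -11015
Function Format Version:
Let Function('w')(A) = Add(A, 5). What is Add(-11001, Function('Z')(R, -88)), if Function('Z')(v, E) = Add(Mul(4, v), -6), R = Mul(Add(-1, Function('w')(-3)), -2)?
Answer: -11015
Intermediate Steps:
Function('w')(A) = Add(5, A)
R = -2 (R = Mul(Add(-1, Add(5, -3)), -2) = Mul(Add(-1, 2), -2) = Mul(1, -2) = -2)
Function('Z')(v, E) = Add(-6, Mul(4, v))
Add(-11001, Function('Z')(R, -88)) = Add(-11001, Add(-6, Mul(4, -2))) = Add(-11001, Add(-6, -8)) = Add(-11001, -14) = -11015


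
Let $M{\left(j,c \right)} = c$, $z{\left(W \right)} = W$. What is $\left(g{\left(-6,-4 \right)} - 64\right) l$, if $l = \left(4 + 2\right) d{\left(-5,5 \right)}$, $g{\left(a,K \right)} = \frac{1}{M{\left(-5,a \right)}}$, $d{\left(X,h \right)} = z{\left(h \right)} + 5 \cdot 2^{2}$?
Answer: $-9625$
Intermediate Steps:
$d{\left(X,h \right)} = 20 + h$ ($d{\left(X,h \right)} = h + 5 \cdot 2^{2} = h + 5 \cdot 4 = h + 20 = 20 + h$)
$g{\left(a,K \right)} = \frac{1}{a}$
$l = 150$ ($l = \left(4 + 2\right) \left(20 + 5\right) = 6 \cdot 25 = 150$)
$\left(g{\left(-6,-4 \right)} - 64\right) l = \left(\frac{1}{-6} - 64\right) 150 = \left(- \frac{1}{6} - 64\right) 150 = \left(- \frac{385}{6}\right) 150 = -9625$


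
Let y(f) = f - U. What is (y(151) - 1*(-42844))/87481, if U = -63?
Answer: 43058/87481 ≈ 0.49220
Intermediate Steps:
y(f) = 63 + f (y(f) = f - 1*(-63) = f + 63 = 63 + f)
(y(151) - 1*(-42844))/87481 = ((63 + 151) - 1*(-42844))/87481 = (214 + 42844)*(1/87481) = 43058*(1/87481) = 43058/87481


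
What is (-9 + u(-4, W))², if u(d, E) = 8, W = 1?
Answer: 1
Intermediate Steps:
(-9 + u(-4, W))² = (-9 + 8)² = (-1)² = 1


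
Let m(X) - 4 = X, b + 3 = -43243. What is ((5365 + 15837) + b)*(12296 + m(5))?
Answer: -271251420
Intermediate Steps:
b = -43246 (b = -3 - 43243 = -43246)
m(X) = 4 + X
((5365 + 15837) + b)*(12296 + m(5)) = ((5365 + 15837) - 43246)*(12296 + (4 + 5)) = (21202 - 43246)*(12296 + 9) = -22044*12305 = -271251420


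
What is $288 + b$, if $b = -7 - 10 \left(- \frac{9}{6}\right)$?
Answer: $296$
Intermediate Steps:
$b = 8$ ($b = -7 - 10 \left(\left(-9\right) \frac{1}{6}\right) = -7 - -15 = -7 + 15 = 8$)
$288 + b = 288 + 8 = 296$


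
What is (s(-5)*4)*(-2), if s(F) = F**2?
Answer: -200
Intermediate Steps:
(s(-5)*4)*(-2) = ((-5)**2*4)*(-2) = (25*4)*(-2) = 100*(-2) = -200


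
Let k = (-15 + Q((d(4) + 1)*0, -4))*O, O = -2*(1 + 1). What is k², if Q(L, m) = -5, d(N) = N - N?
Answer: 6400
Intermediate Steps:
d(N) = 0
O = -4 (O = -2*2 = -4)
k = 80 (k = (-15 - 5)*(-4) = -20*(-4) = 80)
k² = 80² = 6400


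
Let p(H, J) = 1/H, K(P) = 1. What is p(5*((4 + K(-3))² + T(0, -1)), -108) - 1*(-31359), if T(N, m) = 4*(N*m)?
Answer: 3919876/125 ≈ 31359.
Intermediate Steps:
T(N, m) = 4*N*m
p(5*((4 + K(-3))² + T(0, -1)), -108) - 1*(-31359) = 1/(5*((4 + 1)² + 4*0*(-1))) - 1*(-31359) = 1/(5*(5² + 0)) + 31359 = 1/(5*(25 + 0)) + 31359 = 1/(5*25) + 31359 = 1/125 + 31359 = 3919876/125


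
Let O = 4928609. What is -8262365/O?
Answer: -8262365/4928609 ≈ -1.6764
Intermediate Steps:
-8262365/O = -8262365/4928609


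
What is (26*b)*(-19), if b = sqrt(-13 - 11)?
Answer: -988*I*sqrt(6) ≈ -2420.1*I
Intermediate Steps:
b = 2*I*sqrt(6) (b = sqrt(-24) = 2*I*sqrt(6) ≈ 4.899*I)
(26*b)*(-19) = (26*(2*I*sqrt(6)))*(-19) = (52*I*sqrt(6))*(-19) = -988*I*sqrt(6)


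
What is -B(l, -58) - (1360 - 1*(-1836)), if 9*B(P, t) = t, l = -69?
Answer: -28706/9 ≈ -3189.6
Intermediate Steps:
B(P, t) = t/9
-B(l, -58) - (1360 - 1*(-1836)) = -(-58)/9 - (1360 - 1*(-1836)) = -1*(-58/9) - (1360 + 1836) = 58/9 - 1*3196 = 58/9 - 3196 = -28706/9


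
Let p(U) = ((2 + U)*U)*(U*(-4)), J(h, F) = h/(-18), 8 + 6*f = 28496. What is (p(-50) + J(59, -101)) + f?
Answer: 8725405/18 ≈ 4.8474e+5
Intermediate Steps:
f = 4748 (f = -4/3 + (⅙)*28496 = -4/3 + 14248/3 = 4748)
J(h, F) = -h/18 (J(h, F) = h*(-1/18) = -h/18)
p(U) = -4*U²*(2 + U) (p(U) = (U*(2 + U))*(-4*U) = -4*U²*(2 + U))
(p(-50) + J(59, -101)) + f = (4*(-50)²*(-2 - 1*(-50)) - 1/18*59) + 4748 = (4*2500*(-2 + 50) - 59/18) + 4748 = (4*2500*48 - 59/18) + 4748 = (480000 - 59/18) + 4748 = 8639941/18 + 4748 = 8725405/18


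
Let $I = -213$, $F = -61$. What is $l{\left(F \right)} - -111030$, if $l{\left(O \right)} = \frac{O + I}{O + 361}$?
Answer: $\frac{16654363}{150} \approx 1.1103 \cdot 10^{5}$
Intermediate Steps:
$l{\left(O \right)} = \frac{-213 + O}{361 + O}$ ($l{\left(O \right)} = \frac{O - 213}{O + 361} = \frac{-213 + O}{361 + O}$)
$l{\left(F \right)} - -111030 = \frac{-213 - 61}{361 - 61} - -111030 = \frac{1}{300} \left(-274\right) + 111030 = - \frac{137}{150} + 111030 = \frac{16654363}{150}$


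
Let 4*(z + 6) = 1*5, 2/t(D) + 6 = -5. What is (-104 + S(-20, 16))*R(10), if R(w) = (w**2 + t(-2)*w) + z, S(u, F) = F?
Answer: -8222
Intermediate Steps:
t(D) = -2/11 (t(D) = 2/(-6 - 5) = 2/(-11) = 2*(-1/11) = -2/11)
z = -19/4 (z = -6 + (1*5)/4 = -6 + (1/4)*5 = -6 + 5/4 = -19/4 ≈ -4.7500)
R(w) = -19/4 + w**2 - 2*w/11 (R(w) = (w**2 - 2*w/11) - 19/4 = -19/4 + w**2 - 2*w/11)
(-104 + S(-20, 16))*R(10) = (-104 + 16)*(-19/4 + 10**2 - 2/11*10) = -88*(-19/4 + 100 - 20/11) = -88*4111/44 = -8222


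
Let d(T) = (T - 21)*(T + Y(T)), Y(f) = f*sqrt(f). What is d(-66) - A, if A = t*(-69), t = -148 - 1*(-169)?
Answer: 7191 + 5742*I*sqrt(66) ≈ 7191.0 + 46648.0*I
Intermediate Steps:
t = 21 (t = -148 + 169 = 21)
Y(f) = f**(3/2)
A = -1449 (A = 21*(-69) = -1449)
d(T) = (-21 + T)*(T + T**(3/2)) (d(T) = (T - 21)*(T + T**(3/2)) = (-21 + T)*(T + T**(3/2)))
d(-66) - A = ((-66)**2 + (-66)**(5/2) - 21*(-66) - (-1386)*I*sqrt(66)) - 1*(-1449) = (4356 + 4356*I*sqrt(66) + 1386 - (-1386)*I*sqrt(66)) + 1449 = (4356 + 4356*I*sqrt(66) + 1386 + 1386*I*sqrt(66)) + 1449 = (5742 + 5742*I*sqrt(66)) + 1449 = 7191 + 5742*I*sqrt(66)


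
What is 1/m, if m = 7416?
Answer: 1/7416 ≈ 0.00013484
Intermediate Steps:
1/m = 1/7416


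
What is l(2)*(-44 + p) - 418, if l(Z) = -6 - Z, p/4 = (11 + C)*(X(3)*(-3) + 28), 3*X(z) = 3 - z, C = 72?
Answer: -74434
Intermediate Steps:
X(z) = 1 - z/3 (X(z) = (3 - z)/3 = 1 - z/3)
p = 9296 (p = 4*((11 + 72)*((1 - ⅓*3)*(-3) + 28)) = 4*(83*((1 - 1)*(-3) + 28)) = 4*(83*(0*(-3) + 28)) = 4*(83*(0 + 28)) = 4*(83*28) = 4*2324 = 9296)
l(2)*(-44 + p) - 418 = (-6 - 1*2)*(-44 + 9296) - 418 = (-6 - 2)*9252 - 418 = -8*9252 - 418 = -74016 - 418 = -74434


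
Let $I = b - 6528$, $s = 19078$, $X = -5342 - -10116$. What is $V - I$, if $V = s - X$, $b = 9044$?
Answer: $11788$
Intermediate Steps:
$X = 4774$ ($X = -5342 + 10116 = 4774$)
$V = 14304$ ($V = 19078 - 4774 = 14304$)
$I = 2516$ ($I = 9044 - 6528 = 2516$)
$V - I = 14304 - 2516 = 11788$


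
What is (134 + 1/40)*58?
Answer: 155469/20 ≈ 7773.5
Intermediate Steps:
(134 + 1/40)*58 = (5361/40)*58 = 155469/20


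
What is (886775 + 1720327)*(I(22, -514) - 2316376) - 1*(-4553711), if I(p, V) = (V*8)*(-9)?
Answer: -5942540317825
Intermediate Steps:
I(p, V) = -72*V (I(p, V) = (8*V)*(-9) = -72*V)
(886775 + 1720327)*(I(22, -514) - 2316376) - 1*(-4553711) = (886775 + 1720327)*(-72*(-514) - 2316376) - 1*(-4553711) = 2607102*(37008 - 2316376) + 4553711 = 2607102*(-2279368) + 4553711 = -5942544871536 + 4553711 = -5942540317825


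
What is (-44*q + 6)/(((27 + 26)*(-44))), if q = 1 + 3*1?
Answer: 85/1166 ≈ 0.072899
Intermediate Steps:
q = 4 (q = 1 + 3 = 4)
(-44*q + 6)/(((27 + 26)*(-44))) = (-44*4 + 6)/(((27 + 26)*(-44))) = (-176 + 6)/((53*(-44))) = -170/(-2332) = -170*(-1/2332) = 85/1166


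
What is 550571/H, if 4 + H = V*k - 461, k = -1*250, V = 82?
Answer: -78653/2995 ≈ -26.261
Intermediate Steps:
k = -250
H = -20965 (H = -4 + (82*(-250) - 461) = -4 + (-20500 - 461) = -4 - 20961 = -20965)
550571/H = 550571/(-20965) = 550571*(-1/20965) = -78653/2995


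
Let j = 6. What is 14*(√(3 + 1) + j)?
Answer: 112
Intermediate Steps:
14*(√(3 + 1) + j) = 14*(√(3 + 1) + 6) = 14*(√4 + 6) = 14*(2 + 6) = 14*8 = 112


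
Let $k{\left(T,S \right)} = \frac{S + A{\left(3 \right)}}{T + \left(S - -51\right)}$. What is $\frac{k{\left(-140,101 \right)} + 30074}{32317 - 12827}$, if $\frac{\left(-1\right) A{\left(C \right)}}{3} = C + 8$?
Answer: $\frac{90239}{58470} \approx 1.5433$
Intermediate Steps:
$A{\left(C \right)} = -24 - 3 C$ ($A{\left(C \right)} = - 3 \left(C + 8\right) = - 3 \left(8 + C\right) = -24 - 3 C$)
$k{\left(T,S \right)} = \frac{-33 + S}{51 + S + T}$ ($k{\left(T,S \right)} = \frac{S - 33}{T + \left(S - -51\right)} = \frac{S - 33}{T + \left(S + 51\right)} = \frac{S - 33}{T + \left(51 + S\right)} = \frac{-33 + S}{51 + S + T}$)
$\frac{k{\left(-140,101 \right)} + 30074}{32317 - 12827} = \frac{\frac{-33 + 101}{51 + 101 - 140} + 30074}{32317 - 12827} = \frac{\frac{1}{12} \cdot 68 + 30074}{19490} = \left(\frac{1}{12} \cdot 68 + 30074\right) \frac{1}{19490} = \left(\frac{17}{3} + 30074\right) \frac{1}{19490} = \frac{90239}{3} \cdot \frac{1}{19490} = \frac{90239}{58470}$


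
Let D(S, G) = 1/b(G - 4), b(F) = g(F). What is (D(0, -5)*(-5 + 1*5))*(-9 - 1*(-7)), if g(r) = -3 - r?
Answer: 0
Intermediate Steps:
b(F) = -3 - F
D(S, G) = 1/(1 - G) (D(S, G) = 1/(-3 - (G - 4)) = 1/(-3 - (-4 + G)) = 1/(-3 + (4 - G)) = 1/(1 - G))
(D(0, -5)*(-5 + 1*5))*(-9 - 1*(-7)) = ((-1/(-1 - 5))*(-5 + 1*5))*(-9 - 1*(-7)) = ((-1/(-6))*(-5 + 5))*(-9 + 7) = (-1*(-⅙)*0)*(-2) = ((⅙)*0)*(-2) = 0*(-2) = 0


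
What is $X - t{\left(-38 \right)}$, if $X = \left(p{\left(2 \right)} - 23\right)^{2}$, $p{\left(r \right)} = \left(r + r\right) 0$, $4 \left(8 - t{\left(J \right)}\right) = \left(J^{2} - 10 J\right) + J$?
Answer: $\frac{1935}{2} \approx 967.5$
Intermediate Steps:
$t{\left(J \right)} = 8 - \frac{J^{2}}{4} + \frac{9 J}{4}$ ($t{\left(J \right)} = 8 - \frac{\left(J^{2} - 10 J\right) + J}{4} = 8 - \frac{J^{2} - 9 J}{4} = 8 - \left(- \frac{9 J}{4} + \frac{J^{2}}{4}\right) = 8 - \frac{J^{2}}{4} + \frac{9 J}{4}$)
$p{\left(r \right)} = 0$ ($p{\left(r \right)} = 2 r 0 = 0$)
$X = 529$ ($X = \left(0 - 23\right)^{2} = \left(-23\right)^{2} = 529$)
$X - t{\left(-38 \right)} = 529 - \left(8 - \frac{\left(-38\right)^{2}}{4} + \frac{9}{4} \left(-38\right)\right) = 529 - \left(8 - 361 - \frac{171}{2}\right) = 529 - - \frac{877}{2} = 529 + \frac{877}{2} = \frac{1935}{2}$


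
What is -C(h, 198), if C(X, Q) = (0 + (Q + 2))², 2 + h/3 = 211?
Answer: -40000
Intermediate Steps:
h = 627 (h = -6 + 3*211 = -6 + 633 = 627)
C(X, Q) = (2 + Q)² (C(X, Q) = (0 + (2 + Q))² = (2 + Q)²)
-C(h, 198) = -(2 + 198)² = -1*200² = -1*40000 = -40000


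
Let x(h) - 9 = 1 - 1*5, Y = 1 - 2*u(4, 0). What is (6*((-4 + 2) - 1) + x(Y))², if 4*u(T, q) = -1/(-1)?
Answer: 169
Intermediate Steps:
u(T, q) = ¼ (u(T, q) = (-1/(-1))/4 = (-1*(-1))/4 = (¼)*1 = ¼)
Y = ½ (Y = 1 - 2*¼ = 1 - ½ = ½ ≈ 0.50000)
x(h) = 5 (x(h) = 9 + (1 - 1*5) = 9 + (1 - 5) = 9 - 4 = 5)
(6*((-4 + 2) - 1) + x(Y))² = (6*((-4 + 2) - 1) + 5)² = (6*(-2 - 1) + 5)² = (6*(-3) + 5)² = (-18 + 5)² = (-13)² = 169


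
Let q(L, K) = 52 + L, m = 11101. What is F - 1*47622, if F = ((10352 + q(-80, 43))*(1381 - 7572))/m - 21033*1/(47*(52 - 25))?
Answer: -27859329861/521747 ≈ -53396.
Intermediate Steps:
F = -3012694227/521747 (F = ((10352 + (52 - 80))*(1381 - 7572))/11101 - 21033*1/(47*(52 - 25)) = ((10352 - 28)*(-6191))*(1/11101) - 21033/(47*27) = (10324*(-6191))*(1/11101) - 21033/1269 = -63915884*1/11101 - 21033*1/1269 = -63915884/11101 - 779/47 = -3012694227/521747 ≈ -5774.2)
F - 1*47622 = -3012694227/521747 - 1*47622 = -3012694227/521747 - 47622 = -27859329861/521747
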